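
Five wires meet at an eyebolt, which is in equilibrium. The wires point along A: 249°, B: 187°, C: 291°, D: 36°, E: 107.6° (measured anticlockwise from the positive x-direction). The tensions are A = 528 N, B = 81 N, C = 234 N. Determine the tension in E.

T_E ≈ 500 N

Resolve: ΣF_x = 528 cos 249° + 81 cos 187° + 234 cos 291° + T_D cos 36° + T_E cos 107.6° = 0.
        ΣF_y = 528 sin 249° + 81 sin 187° + 234 sin 291° + T_D sin 36° + T_E sin 107.6° = 0.
The known terms sum to (-185.8, -721.3) N, so 0.8090 T_D − 0.3024 T_E = 185.8 and 0.5878 T_D + 0.9532 T_E = 721.3.
Solving simultaneously: T_D = 416.4 N, T_E = 499.9 N.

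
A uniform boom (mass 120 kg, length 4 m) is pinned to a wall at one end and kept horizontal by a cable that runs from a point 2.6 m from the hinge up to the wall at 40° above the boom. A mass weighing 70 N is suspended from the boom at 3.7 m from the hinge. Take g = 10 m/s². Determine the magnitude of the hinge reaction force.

|H| ≈ 1240 N

Take torques about the hinge: T sin 40° · 2.6 = 120×10×2 + 70×3.7 = 2659 N·m.
So T = 2659 / (0.6428 × 2.6) = 1591 N.
ΣF_x = 0: H_x = T cos 40° = 1218.8 N.
ΣF_y = 0: H_y = (120×10 + 70) − T sin 40° = 1270 − 1022.7 = 247.31 N.
|H| = √(H_x² + H_y²) = √((1218.8)² + (247.31)²) = 1243.6 N.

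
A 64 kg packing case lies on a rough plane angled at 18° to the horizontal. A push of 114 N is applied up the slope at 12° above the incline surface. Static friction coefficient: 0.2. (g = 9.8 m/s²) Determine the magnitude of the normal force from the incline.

N ≈ 573 N

Axes along / perpendicular to the incline. W sin 18° = 193.8 N down-slope; W cos 18° = 596.5 N into the surface.
Perpendicular: N = W cos 18° − P sin 12° = 596.5 − 23.7 = 572.8 N.
Along incline: P cos 12° + f = W sin 18° (friction acts up-slope) → f = 193.8 − 111.5 = 82.31 N.
|f| = 82.31 N ≤ μN = 114.6 N, so the packing case is indeed static.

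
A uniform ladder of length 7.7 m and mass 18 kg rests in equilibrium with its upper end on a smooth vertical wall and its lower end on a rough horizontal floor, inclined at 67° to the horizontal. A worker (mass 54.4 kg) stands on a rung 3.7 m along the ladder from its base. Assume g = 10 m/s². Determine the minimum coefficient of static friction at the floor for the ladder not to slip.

μ_min ≈ 0.206

ΣF_y = 0: N_floor = 18×10 + 54.4×10 = 724 N.
Torques about the foot: N_wall · 7.7 sin 67° = 18×10×3.85 cos 67° + 54.4×10×3.7 cos 67° → N_wall = 149.16 N.
ΣF_x = 0: f_floor = N_wall = 149.16 N.
μ_min = f_floor / N_floor = 149.16 / 724 = 0.206.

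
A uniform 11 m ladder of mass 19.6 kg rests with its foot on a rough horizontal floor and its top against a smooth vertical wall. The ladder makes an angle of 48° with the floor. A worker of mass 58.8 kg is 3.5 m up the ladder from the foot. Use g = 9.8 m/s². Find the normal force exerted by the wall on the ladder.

Torques about the foot: N_wall · 11 sin 48° = 19.6×9.8×5.5 cos 48° + 58.8×9.8×3.5 cos 48° → N_wall = 251.56 N.

N_wall ≈ 252 N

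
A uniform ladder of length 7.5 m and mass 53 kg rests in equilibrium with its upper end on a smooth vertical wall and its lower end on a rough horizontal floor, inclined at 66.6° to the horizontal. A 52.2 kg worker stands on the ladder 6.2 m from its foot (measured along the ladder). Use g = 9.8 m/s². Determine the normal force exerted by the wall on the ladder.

Torques about the foot: N_wall · 7.5 sin 66.6° = 53×9.8×3.75 cos 66.6° + 52.2×9.8×6.2 cos 66.6° → N_wall = 295.38 N.

N_wall ≈ 295 N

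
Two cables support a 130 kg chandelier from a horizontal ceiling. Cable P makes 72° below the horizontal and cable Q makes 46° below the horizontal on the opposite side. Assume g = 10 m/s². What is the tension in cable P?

T_P ≈ 1020 N

Weight W = 130 × 10 = 1300 N acts straight down.
Horizontal: T_P cos 72° = T_Q cos 46°  →  T_Q = 0.4448 T_P.
Vertical: T_P sin 72° + T_Q sin 46° = 1300.
Substituting the horizontal relation into the vertical equation gives 1.271 T_P = 1300, so T_P = 1023 N.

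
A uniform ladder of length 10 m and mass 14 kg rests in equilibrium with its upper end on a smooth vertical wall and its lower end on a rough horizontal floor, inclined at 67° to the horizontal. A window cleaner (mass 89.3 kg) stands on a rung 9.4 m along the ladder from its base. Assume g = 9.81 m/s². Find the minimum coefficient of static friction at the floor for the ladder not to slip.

ΣF_y = 0: N_floor = 14×9.81 + 89.3×9.81 = 1013.4 N.
Torques about the foot: N_wall · 10 sin 67° = 14×9.81×5 cos 67° + 89.3×9.81×9.4 cos 67° → N_wall = 378.69 N.
ΣF_x = 0: f_floor = N_wall = 378.69 N.
μ_min = f_floor / N_floor = 378.69 / 1013.4 = 0.3737.

μ_min ≈ 0.374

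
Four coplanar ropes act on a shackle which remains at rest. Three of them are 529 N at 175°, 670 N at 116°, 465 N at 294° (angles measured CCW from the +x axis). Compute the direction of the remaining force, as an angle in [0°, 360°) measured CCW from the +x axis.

Sum the known components: ΣF_x = -631.6 N, ΣF_y = 223.5 N.
For equilibrium the remaining force must supply (−ΣF_x, −ΣF_y) = (631.6, -223.5) N.
Magnitude = √((631.6)² + (-223.5)²) = 669.9 N; direction = atan2(-223.5, 631.6) = 340.5°.

θ ≈ 341°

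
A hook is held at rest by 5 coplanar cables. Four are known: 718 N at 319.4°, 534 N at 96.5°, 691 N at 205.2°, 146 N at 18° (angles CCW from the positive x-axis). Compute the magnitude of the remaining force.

F ≈ 186 N

Sum the known components: ΣF_x = -1.675 N, ΣF_y = -185.8 N.
For equilibrium the remaining force must supply (−ΣF_x, −ΣF_y) = (1.675, 185.8) N.
Magnitude = √((1.675)² + (185.8)²) = 185.8 N; direction = atan2(185.8, 1.675) = 89.5°.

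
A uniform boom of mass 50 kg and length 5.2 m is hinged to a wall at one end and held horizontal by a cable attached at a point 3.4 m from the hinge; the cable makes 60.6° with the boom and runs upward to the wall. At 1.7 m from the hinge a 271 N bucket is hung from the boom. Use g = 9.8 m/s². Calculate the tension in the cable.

T ≈ 586 N

Take torques about the hinge: T sin 60.6° · 3.4 = 50×9.8×2.6 + 271×1.7 = 1734.7 N·m.
So T = 1734.7 / (0.8712 × 3.4) = 585.63 N.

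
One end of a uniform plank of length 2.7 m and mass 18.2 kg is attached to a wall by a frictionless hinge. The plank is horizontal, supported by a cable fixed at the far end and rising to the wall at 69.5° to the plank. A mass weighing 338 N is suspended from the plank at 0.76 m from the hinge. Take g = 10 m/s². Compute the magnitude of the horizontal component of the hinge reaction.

H_x ≈ 69.6 N

Take torques about the hinge: T sin 69.5° · 2.7 = 18.2×10×1.35 + 338×0.76 = 502.58 N·m.
So T = 502.58 / (0.9367 × 2.7) = 198.73 N.
ΣF_x = 0: H_x = T cos 69.5° = 69.595 N.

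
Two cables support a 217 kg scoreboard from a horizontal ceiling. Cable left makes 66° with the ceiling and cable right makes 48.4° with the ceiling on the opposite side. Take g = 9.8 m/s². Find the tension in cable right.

T_right ≈ 950 N

Weight W = 217 × 9.8 = 2127 N acts straight down.
Horizontal: T_left cos 66° = T_right cos 48.4°  →  T_left = 1.632 T_right.
Vertical: T_left sin 66° + T_right sin 48.4° = 2127.
Substituting the horizontal relation into the vertical equation gives 2.239 T_right = 2127, so T_right = 949.8 N.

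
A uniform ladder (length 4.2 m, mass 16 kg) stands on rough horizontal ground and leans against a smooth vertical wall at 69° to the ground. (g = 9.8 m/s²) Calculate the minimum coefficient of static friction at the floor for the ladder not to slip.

μ_min ≈ 0.192

ΣF_y = 0: N_floor = 16×9.8 = 156.8 N.
Torques about the foot: N_wall · 4.2 sin 69° = 16×9.8×2.1 cos 69° → N_wall = 30.095 N.
ΣF_x = 0: f_floor = N_wall = 30.095 N.
μ_min = f_floor / N_floor = 30.095 / 156.8 = 0.1919.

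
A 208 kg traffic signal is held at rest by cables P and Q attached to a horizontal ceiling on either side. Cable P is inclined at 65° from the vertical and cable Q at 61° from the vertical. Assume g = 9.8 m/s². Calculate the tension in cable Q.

Angles from the horizontal: cable P is 90° − 65° = 25°, cable Q is 90° − 61° = 29°.
Weight W = 208 × 9.8 = 2038 N acts straight down.
Horizontal: T_P cos 25° = T_Q cos 29°  →  T_P = 0.965 T_Q.
Vertical: T_P sin 25° + T_Q sin 29° = 2038.
Substituting the horizontal relation into the vertical equation gives 0.8927 T_Q = 2038, so T_Q = 2284 N.

T_Q ≈ 2280 N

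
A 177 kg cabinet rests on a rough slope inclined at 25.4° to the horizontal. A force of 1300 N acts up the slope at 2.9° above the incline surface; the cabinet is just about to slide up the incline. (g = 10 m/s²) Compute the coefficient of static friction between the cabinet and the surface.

On the verge of sliding up the incline, friction is at its maximum μN and acts down the slope.
Perpendicular to incline: N = W cos 25.4° − P sin 2.9° = 1599 − 65.77 = 1533 N.
Along incline: P cos 2.9° − μN = W sin 25.4° → μ = −(W sin 25.4° − P cos 2.9°) / N = 0.3516.

μ ≈ 0.352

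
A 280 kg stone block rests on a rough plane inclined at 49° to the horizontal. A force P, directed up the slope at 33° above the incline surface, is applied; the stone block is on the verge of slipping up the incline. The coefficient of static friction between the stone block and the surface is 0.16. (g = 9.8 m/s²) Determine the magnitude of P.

P ≈ 2550 N

On the verge of sliding up the incline, friction equals μN and acts down the slope.
Perpendicular: N + P sin 33° = W cos 49° = 1800 N.
Along incline: P cos 33° = W sin 49° + μN  with W sin 49° = 2071 N.
Solving the pair for P and N: P = 2548 N, N = 412.5 N (and f = μN = 66 N).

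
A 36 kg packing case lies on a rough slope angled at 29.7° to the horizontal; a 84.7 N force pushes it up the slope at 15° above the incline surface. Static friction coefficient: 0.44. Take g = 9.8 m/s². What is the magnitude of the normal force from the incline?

N ≈ 285 N

Axes along / perpendicular to the incline. W sin 29.7° = 174.8 N down-slope; W cos 29.7° = 306.5 N into the surface.
Perpendicular: N = W cos 29.7° − P sin 15° = 306.5 − 21.92 = 284.5 N.
Along incline: P cos 15° + f = W sin 29.7° (friction acts up-slope) → f = 174.8 − 81.81 = 92.98 N.
|f| = 92.98 N ≤ μN = 125.2 N, so the packing case is indeed static.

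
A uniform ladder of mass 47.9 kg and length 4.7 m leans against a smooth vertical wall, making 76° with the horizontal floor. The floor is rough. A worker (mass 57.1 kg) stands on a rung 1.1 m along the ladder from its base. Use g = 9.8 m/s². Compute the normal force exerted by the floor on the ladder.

ΣF_y = 0: N_floor = 47.9×9.8 + 57.1×9.8 = 1029 N.

N_floor ≈ 1030 N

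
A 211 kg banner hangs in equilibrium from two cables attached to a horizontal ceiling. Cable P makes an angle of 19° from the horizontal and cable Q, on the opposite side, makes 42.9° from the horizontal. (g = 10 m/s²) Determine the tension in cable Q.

Weight W = 211 × 10 = 2110 N acts straight down.
Horizontal: T_P cos 19° = T_Q cos 42.9°  →  T_P = 0.7748 T_Q.
Vertical: T_P sin 19° + T_Q sin 42.9° = 2110.
Substituting the horizontal relation into the vertical equation gives 0.933 T_Q = 2110, so T_Q = 2262 N.

T_Q ≈ 2260 N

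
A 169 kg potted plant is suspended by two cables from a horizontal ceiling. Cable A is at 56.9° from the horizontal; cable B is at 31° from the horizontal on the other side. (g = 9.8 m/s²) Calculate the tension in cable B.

T_B ≈ 905 N

Weight W = 169 × 9.8 = 1656 N acts straight down.
Horizontal: T_A cos 56.9° = T_B cos 31°  →  T_A = 1.57 T_B.
Vertical: T_A sin 56.9° + T_B sin 31° = 1656.
Substituting the horizontal relation into the vertical equation gives 1.83 T_B = 1656, so T_B = 905.1 N.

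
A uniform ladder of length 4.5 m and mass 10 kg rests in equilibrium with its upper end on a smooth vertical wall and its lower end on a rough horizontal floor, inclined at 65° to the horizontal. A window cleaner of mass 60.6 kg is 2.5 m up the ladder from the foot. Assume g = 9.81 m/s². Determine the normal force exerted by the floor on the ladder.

N_floor ≈ 693 N

ΣF_y = 0: N_floor = 10×9.81 + 60.6×9.81 = 692.59 N.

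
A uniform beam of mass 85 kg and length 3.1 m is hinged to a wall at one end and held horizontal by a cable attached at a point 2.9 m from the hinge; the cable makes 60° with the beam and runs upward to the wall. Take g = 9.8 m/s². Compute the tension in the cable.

T ≈ 514 N

Take torques about the hinge: T sin 60° · 2.9 = 85×9.8×1.55 = 1291.2 N·m.
So T = 1291.2 / (0.8660 × 2.9) = 514.1 N.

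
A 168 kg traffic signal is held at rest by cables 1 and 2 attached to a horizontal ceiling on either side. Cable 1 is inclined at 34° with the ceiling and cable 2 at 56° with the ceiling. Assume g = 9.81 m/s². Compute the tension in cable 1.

T_1 ≈ 922 N

Weight W = 168 × 9.81 = 1648 N acts straight down.
Horizontal: T_1 cos 34° = T_2 cos 56°  →  T_2 = 1.483 T_1.
Vertical: T_1 sin 34° + T_2 sin 56° = 1648.
Substituting the horizontal relation into the vertical equation gives 1.788 T_1 = 1648, so T_1 = 921.6 N.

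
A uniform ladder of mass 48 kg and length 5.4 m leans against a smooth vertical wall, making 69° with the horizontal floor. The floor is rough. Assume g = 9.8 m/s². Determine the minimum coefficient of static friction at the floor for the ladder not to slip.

μ_min ≈ 0.192

ΣF_y = 0: N_floor = 48×9.8 = 470.4 N.
Torques about the foot: N_wall · 5.4 sin 69° = 48×9.8×2.7 cos 69° → N_wall = 90.285 N.
ΣF_x = 0: f_floor = N_wall = 90.285 N.
μ_min = f_floor / N_floor = 90.285 / 470.4 = 0.1919.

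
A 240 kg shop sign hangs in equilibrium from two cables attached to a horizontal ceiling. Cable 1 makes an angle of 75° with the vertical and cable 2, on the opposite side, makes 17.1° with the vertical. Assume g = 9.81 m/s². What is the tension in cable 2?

Angles from the horizontal: cable 1 is 90° − 75° = 15°, cable 2 is 90° − 17.1° = 72.9°.
Weight W = 240 × 9.81 = 2354 N acts straight down.
Horizontal: T_1 cos 15° = T_2 cos 72.9°  →  T_1 = 0.3044 T_2.
Vertical: T_1 sin 15° + T_2 sin 72.9° = 2354.
Substituting the horizontal relation into the vertical equation gives 1.035 T_2 = 2354, so T_2 = 2276 N.

T_2 ≈ 2280 N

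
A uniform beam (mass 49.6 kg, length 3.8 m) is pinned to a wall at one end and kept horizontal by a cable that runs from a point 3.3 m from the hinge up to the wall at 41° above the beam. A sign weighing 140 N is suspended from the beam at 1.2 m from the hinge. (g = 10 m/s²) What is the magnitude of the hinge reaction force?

|H| ≈ 489 N

Take torques about the hinge: T sin 41° · 3.3 = 49.6×10×1.9 + 140×1.2 = 1110.4 N·m.
So T = 1110.4 / (0.6561 × 3.3) = 512.89 N.
ΣF_x = 0: H_x = T cos 41° = 387.08 N.
ΣF_y = 0: H_y = (49.6×10 + 140) − T sin 41° = 636 − 336.48 = 299.52 N.
|H| = √(H_x² + H_y²) = √((387.08)² + (299.52)²) = 489.43 N.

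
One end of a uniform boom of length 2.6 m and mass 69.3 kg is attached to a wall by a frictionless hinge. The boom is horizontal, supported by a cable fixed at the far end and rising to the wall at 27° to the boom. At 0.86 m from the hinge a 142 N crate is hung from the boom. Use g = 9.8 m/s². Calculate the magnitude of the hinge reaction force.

Take torques about the hinge: T sin 27° · 2.6 = 69.3×9.8×1.3 + 142×0.86 = 1005 N·m.
So T = 1005 / (0.4540 × 2.6) = 851.43 N.
ΣF_x = 0: H_x = T cos 27° = 758.63 N.
ΣF_y = 0: H_y = (69.3×9.8 + 142) − T sin 27° = 821.14 − 386.54 = 434.6 N.
|H| = √(H_x² + H_y²) = √((758.63)² + (434.6)²) = 874.29 N.

|H| ≈ 874 N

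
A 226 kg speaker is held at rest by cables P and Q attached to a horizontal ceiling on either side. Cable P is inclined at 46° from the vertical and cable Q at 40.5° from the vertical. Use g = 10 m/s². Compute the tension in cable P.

T_P ≈ 1470 N

Angles from the horizontal: cable P is 90° − 46° = 44°, cable Q is 90° − 40.5° = 49.5°.
Weight W = 226 × 10 = 2260 N acts straight down.
Horizontal: T_P cos 44° = T_Q cos 49.5°  →  T_Q = 1.108 T_P.
Vertical: T_P sin 44° + T_Q sin 49.5° = 2260.
Substituting the horizontal relation into the vertical equation gives 1.537 T_P = 2260, so T_P = 1470 N.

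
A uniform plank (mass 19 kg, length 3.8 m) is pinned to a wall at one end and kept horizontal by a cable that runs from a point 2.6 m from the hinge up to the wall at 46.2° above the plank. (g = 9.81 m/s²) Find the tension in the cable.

T ≈ 189 N

Take torques about the hinge: T sin 46.2° · 2.6 = 19×9.81×1.9 = 354.14 N·m.
So T = 354.14 / (0.7218 × 2.6) = 188.72 N.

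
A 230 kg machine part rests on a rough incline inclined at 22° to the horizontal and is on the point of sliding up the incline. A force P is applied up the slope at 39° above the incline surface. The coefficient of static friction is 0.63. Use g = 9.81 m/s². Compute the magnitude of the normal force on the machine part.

On the verge of sliding up the incline, friction equals μN and acts down the slope.
Perpendicular: N + P sin 39° = W cos 22° = 2092 N.
Along incline: P cos 39° = W sin 22° + μN  with W sin 22° = 845.2 N.
Solving the pair for P and N: P = 1843 N, N = 932.1 N (and f = μN = 587.2 N).

N ≈ 932 N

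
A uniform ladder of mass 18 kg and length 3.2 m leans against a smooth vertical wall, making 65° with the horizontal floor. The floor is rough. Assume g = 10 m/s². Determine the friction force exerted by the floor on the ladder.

f ≈ 42 N

Torques about the foot: N_wall · 3.2 sin 65° = 18×10×1.6 cos 65° → N_wall = 41.968 N.
ΣF_x = 0: f_floor = N_wall = 41.968 N.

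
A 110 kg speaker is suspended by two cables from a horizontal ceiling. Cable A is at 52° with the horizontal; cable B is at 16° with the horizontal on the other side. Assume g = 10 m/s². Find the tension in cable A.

Weight W = 110 × 10 = 1100 N acts straight down.
Horizontal: T_A cos 52° = T_B cos 16°  →  T_B = 0.6405 T_A.
Vertical: T_A sin 52° + T_B sin 16° = 1100.
Substituting the horizontal relation into the vertical equation gives 0.9645 T_A = 1100, so T_A = 1140 N.

T_A ≈ 1140 N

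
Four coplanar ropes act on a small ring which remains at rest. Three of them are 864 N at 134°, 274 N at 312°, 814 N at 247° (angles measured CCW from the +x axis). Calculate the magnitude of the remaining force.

F ≈ 806 N

Sum the known components: ΣF_x = -734.9 N, ΣF_y = -331.4 N.
For equilibrium the remaining force must supply (−ΣF_x, −ΣF_y) = (734.9, 331.4) N.
Magnitude = √((734.9)² + (331.4)²) = 806.2 N; direction = atan2(331.4, 734.9) = 24.3°.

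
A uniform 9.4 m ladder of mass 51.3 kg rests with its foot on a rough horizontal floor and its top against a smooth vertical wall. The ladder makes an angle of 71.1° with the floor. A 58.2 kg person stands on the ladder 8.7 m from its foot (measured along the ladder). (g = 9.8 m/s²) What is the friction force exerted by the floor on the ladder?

f ≈ 267 N

Torques about the foot: N_wall · 9.4 sin 71.1° = 51.3×9.8×4.7 cos 71.1° + 58.2×9.8×8.7 cos 71.1° → N_wall = 266.8 N.
ΣF_x = 0: f_floor = N_wall = 266.8 N.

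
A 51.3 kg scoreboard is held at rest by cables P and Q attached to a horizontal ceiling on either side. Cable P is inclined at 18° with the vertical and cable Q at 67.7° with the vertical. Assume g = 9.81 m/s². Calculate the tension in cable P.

T_P ≈ 467 N

Angles from the horizontal: cable P is 90° − 18° = 72°, cable Q is 90° − 67.7° = 22.3°.
Weight W = 51.3 × 9.81 = 503.3 N acts straight down.
Horizontal: T_P cos 72° = T_Q cos 22.3°  →  T_Q = 0.334 T_P.
Vertical: T_P sin 72° + T_Q sin 22.3° = 503.3.
Substituting the horizontal relation into the vertical equation gives 1.078 T_P = 503.3, so T_P = 466.9 N.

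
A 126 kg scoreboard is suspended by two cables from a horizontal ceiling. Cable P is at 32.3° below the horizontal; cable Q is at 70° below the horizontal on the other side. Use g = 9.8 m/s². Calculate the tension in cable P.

Weight W = 126 × 9.8 = 1235 N acts straight down.
Horizontal: T_P cos 32.3° = T_Q cos 70°  →  T_Q = 2.471 T_P.
Vertical: T_P sin 32.3° + T_Q sin 70° = 1235.
Substituting the horizontal relation into the vertical equation gives 2.857 T_P = 1235, so T_P = 432.2 N.

T_P ≈ 432 N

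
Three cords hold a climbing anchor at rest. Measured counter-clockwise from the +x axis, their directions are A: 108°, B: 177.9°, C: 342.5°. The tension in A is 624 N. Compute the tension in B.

T_B ≈ 1910 N

Resolve: ΣF_x = 624 cos 108° + T_B cos 177.9° + T_C cos 342.5° = 0.
        ΣF_y = 624 sin 108° + T_B sin 177.9° + T_C sin 342.5° = 0.
The known terms sum to (-192.8, 593.5) N, so -0.9993 T_B + 0.9537 T_C = 192.8 and 0.0366 T_B − 0.3007 T_C = -593.5.
Solving simultaneously: T_B = 1913 N, T_C = 2207 N.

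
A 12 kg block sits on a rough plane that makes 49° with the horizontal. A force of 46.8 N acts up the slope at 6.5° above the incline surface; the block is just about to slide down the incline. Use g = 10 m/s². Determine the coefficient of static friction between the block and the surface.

μ ≈ 0.600

On the verge of sliding down the incline, friction is at its maximum μN and acts up the slope.
Perpendicular to incline: N = W cos 49° − P sin 6.5° = 78.73 − 5.298 = 73.43 N.
Along incline: P cos 6.5° + μN = W sin 49° → μ = (W sin 49° − P cos 6.5°) / N = 0.6001.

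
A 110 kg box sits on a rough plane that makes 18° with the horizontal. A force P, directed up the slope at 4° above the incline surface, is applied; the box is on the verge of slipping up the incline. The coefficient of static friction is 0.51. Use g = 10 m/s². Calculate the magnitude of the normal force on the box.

On the verge of sliding up the incline, friction equals μN and acts down the slope.
Perpendicular: N + P sin 4° = W cos 18° = 1046 N.
Along incline: P cos 4° = W sin 18° + μN  with W sin 18° = 339.9 N.
Solving the pair for P and N: P = 845.4 N, N = 987.2 N (and f = μN = 503.5 N).

N ≈ 987 N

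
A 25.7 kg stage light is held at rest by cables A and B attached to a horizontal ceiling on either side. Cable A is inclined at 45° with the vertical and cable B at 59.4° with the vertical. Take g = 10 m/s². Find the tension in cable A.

T_A ≈ 228 N

Angles from the horizontal: cable A is 90° − 45° = 45°, cable B is 90° − 59.4° = 30.6°.
Weight W = 25.7 × 10 = 257 N acts straight down.
Horizontal: T_A cos 45° = T_B cos 30.6°  →  T_B = 0.8215 T_A.
Vertical: T_A sin 45° + T_B sin 30.6° = 257.
Substituting the horizontal relation into the vertical equation gives 1.125 T_A = 257, so T_A = 228.4 N.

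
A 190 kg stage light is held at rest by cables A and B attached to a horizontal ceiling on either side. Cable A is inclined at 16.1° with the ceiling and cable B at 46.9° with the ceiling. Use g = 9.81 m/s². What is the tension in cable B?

T_B ≈ 2010 N

Weight W = 190 × 9.81 = 1864 N acts straight down.
Horizontal: T_A cos 16.1° = T_B cos 46.9°  →  T_A = 0.7112 T_B.
Vertical: T_A sin 16.1° + T_B sin 46.9° = 1864.
Substituting the horizontal relation into the vertical equation gives 0.9274 T_B = 1864, so T_B = 2010 N.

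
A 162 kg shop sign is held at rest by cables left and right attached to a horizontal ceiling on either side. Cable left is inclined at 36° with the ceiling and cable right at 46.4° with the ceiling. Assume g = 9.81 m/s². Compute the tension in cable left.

T_left ≈ 1110 N

Weight W = 162 × 9.81 = 1589 N acts straight down.
Horizontal: T_left cos 36° = T_right cos 46.4°  →  T_right = 1.173 T_left.
Vertical: T_left sin 36° + T_right sin 46.4° = 1589.
Substituting the horizontal relation into the vertical equation gives 1.437 T_left = 1589, so T_left = 1106 N.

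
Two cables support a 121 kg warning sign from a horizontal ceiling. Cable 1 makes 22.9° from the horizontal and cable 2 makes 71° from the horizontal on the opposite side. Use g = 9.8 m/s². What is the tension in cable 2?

Weight W = 121 × 9.8 = 1186 N acts straight down.
Horizontal: T_1 cos 22.9° = T_2 cos 71°  →  T_1 = 0.3534 T_2.
Vertical: T_1 sin 22.9° + T_2 sin 71° = 1186.
Substituting the horizontal relation into the vertical equation gives 1.083 T_2 = 1186, so T_2 = 1095 N.

T_2 ≈ 1090 N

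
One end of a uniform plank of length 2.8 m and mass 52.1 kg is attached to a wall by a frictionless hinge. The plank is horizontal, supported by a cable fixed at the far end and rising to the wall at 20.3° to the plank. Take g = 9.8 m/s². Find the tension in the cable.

Take torques about the hinge: T sin 20.3° · 2.8 = 52.1×9.8×1.4 = 714.81 N·m.
So T = 714.81 / (0.3469 × 2.8) = 735.84 N.

T ≈ 736 N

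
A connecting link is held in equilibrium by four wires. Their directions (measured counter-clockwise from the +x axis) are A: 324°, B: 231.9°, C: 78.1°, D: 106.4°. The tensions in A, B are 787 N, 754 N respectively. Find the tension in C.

Resolve: ΣF_x = 787 cos 324° + 754 cos 231.9° + T_C cos 78.1° + T_D cos 106.4° = 0.
        ΣF_y = 787 sin 324° + 754 sin 231.9° + T_C sin 78.1° + T_D sin 106.4° = 0.
The known terms sum to (171.5, -1056) N, so 0.2062 T_C − 0.2823 T_D = -171.5 and 0.9785 T_C + 0.9593 T_D = 1056.
Solving simultaneously: T_C = 281.9 N, T_D = 813.2 N.

T_C ≈ 282 N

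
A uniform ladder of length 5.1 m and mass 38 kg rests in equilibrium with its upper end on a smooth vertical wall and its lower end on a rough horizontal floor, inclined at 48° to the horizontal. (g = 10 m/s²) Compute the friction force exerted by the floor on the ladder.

Torques about the foot: N_wall · 5.1 sin 48° = 38×10×2.55 cos 48° → N_wall = 171.08 N.
ΣF_x = 0: f_floor = N_wall = 171.08 N.

f ≈ 171 N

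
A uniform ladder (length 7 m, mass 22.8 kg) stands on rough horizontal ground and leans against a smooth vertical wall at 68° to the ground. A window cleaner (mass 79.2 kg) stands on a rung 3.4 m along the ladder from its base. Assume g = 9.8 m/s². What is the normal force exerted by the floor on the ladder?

N_floor ≈ 1000 N

ΣF_y = 0: N_floor = 22.8×9.8 + 79.2×9.8 = 999.6 N.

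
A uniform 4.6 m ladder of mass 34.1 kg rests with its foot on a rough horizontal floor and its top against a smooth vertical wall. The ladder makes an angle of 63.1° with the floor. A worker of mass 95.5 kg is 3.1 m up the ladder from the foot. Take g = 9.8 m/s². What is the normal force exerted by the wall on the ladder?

N_wall ≈ 405 N

Torques about the foot: N_wall · 4.6 sin 63.1° = 34.1×9.8×2.3 cos 63.1° + 95.5×9.8×3.1 cos 63.1° → N_wall = 404.75 N.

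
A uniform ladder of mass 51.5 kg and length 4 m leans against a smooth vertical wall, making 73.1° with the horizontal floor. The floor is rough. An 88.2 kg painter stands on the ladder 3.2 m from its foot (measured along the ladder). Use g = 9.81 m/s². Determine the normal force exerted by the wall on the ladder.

Torques about the foot: N_wall · 4 sin 73.1° = 51.5×9.81×2 cos 73.1° + 88.2×9.81×3.2 cos 73.1° → N_wall = 287.05 N.

N_wall ≈ 287 N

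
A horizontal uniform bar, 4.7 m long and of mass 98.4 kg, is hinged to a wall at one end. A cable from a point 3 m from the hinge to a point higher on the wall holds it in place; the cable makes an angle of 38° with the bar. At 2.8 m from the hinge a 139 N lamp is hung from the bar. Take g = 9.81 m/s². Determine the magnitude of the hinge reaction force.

Take torques about the hinge: T sin 38° · 3 = 98.4×9.81×2.35 + 139×2.8 = 2657.7 N·m.
So T = 2657.7 / (0.6157 × 3) = 1438.9 N.
ΣF_x = 0: H_x = T cos 38° = 1133.9 N.
ΣF_y = 0: H_y = (98.4×9.81 + 139) − T sin 38° = 1104.3 − 885.89 = 218.42 N.
|H| = √(H_x² + H_y²) = √((1133.9)² + (218.42)²) = 1154.7 N.

|H| ≈ 1150 N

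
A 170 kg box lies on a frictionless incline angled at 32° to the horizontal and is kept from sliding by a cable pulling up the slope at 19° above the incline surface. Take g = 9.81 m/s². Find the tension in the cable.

T ≈ 935 N

Take axes along and perpendicular to the incline. Weight components: W sin 32° = 883.7 N down-slope, W cos 32° = 1414 N into the surface.
Along incline: T cos 19° = W sin 32° → T = 934.7 N.
Perpendicular: N = W cos 32° − T sin 19° = 1110 N.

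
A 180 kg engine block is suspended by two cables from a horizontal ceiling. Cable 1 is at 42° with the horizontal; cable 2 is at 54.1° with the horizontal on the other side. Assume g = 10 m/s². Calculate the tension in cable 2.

Weight W = 180 × 10 = 1800 N acts straight down.
Horizontal: T_1 cos 42° = T_2 cos 54.1°  →  T_1 = 0.789 T_2.
Vertical: T_1 sin 42° + T_2 sin 54.1° = 1800.
Substituting the horizontal relation into the vertical equation gives 1.338 T_2 = 1800, so T_2 = 1345 N.

T_2 ≈ 1350 N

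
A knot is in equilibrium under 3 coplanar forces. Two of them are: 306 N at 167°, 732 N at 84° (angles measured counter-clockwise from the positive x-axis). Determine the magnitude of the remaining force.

F ≈ 827 N

Sum the known components: ΣF_x = -221.6 N, ΣF_y = 796.8 N.
For equilibrium the remaining force must supply (−ΣF_x, −ΣF_y) = (221.6, -796.8) N.
Magnitude = √((221.6)² + (-796.8)²) = 827.1 N; direction = atan2(-796.8, 221.6) = 285.5°.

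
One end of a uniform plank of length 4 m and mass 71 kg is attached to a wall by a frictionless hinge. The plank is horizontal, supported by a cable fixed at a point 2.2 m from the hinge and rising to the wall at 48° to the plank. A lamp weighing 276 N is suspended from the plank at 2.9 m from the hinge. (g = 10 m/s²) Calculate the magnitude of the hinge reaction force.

Take torques about the hinge: T sin 48° · 2.2 = 71×10×2 + 276×2.9 = 2220.4 N·m.
So T = 2220.4 / (0.7431 × 2.2) = 1358.1 N.
ΣF_x = 0: H_x = T cos 48° = 908.75 N.
ΣF_y = 0: H_y = (71×10 + 276) − T sin 48° = 986 − 1009.3 = -23.273 N.
|H| = √(H_x² + H_y²) = √((908.75)² + (-23.273)²) = 909.05 N.

|H| ≈ 909 N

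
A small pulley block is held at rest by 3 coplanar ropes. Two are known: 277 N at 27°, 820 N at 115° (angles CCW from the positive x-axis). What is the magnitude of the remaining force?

Sum the known components: ΣF_x = -99.74 N, ΣF_y = 868.9 N.
For equilibrium the remaining force must supply (−ΣF_x, −ΣF_y) = (99.74, -868.9) N.
Magnitude = √((99.74)² + (-868.9)²) = 874.6 N; direction = atan2(-868.9, 99.74) = 276.5°.

F ≈ 875 N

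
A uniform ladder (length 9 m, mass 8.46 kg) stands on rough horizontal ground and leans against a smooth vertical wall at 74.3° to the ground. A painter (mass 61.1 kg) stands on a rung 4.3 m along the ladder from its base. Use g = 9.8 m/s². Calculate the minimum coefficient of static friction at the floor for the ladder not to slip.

μ_min ≈ 0.135

ΣF_y = 0: N_floor = 8.46×9.8 + 61.1×9.8 = 681.69 N.
Torques about the foot: N_wall · 9 sin 74.3° = 8.46×9.8×4.5 cos 74.3° + 61.1×9.8×4.3 cos 74.3° → N_wall = 92.067 N.
ΣF_x = 0: f_floor = N_wall = 92.067 N.
μ_min = f_floor / N_floor = 92.067 / 681.69 = 0.1351.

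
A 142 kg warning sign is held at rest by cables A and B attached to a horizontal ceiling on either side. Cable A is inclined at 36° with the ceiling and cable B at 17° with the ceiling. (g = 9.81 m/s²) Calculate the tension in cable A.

T_A ≈ 1670 N

Weight W = 142 × 9.81 = 1393 N acts straight down.
Horizontal: T_A cos 36° = T_B cos 17°  →  T_B = 0.846 T_A.
Vertical: T_A sin 36° + T_B sin 17° = 1393.
Substituting the horizontal relation into the vertical equation gives 0.8351 T_A = 1393, so T_A = 1668 N.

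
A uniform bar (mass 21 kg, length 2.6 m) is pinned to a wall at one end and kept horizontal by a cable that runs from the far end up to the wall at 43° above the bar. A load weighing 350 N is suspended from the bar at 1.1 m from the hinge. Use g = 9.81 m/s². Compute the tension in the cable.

T ≈ 368 N

Take torques about the hinge: T sin 43° · 2.6 = 21×9.81×1.3 + 350×1.1 = 652.81 N·m.
So T = 652.81 / (0.6820 × 2.6) = 368.16 N.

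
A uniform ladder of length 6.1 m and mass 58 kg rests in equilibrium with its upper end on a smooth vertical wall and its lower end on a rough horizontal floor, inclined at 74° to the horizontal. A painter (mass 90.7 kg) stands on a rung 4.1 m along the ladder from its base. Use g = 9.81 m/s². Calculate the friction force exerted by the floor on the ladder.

Torques about the foot: N_wall · 6.1 sin 74° = 58×9.81×3.05 cos 74° + 90.7×9.81×4.1 cos 74° → N_wall = 253.06 N.
ΣF_x = 0: f_floor = N_wall = 253.06 N.

f ≈ 253 N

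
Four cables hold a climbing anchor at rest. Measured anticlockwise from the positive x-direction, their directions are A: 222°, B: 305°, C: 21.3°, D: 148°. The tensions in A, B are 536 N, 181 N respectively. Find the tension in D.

T_D ≈ 456 N

Resolve: ΣF_x = 536 cos 222° + 181 cos 305° + T_C cos 21.3° + T_D cos 148° = 0.
        ΣF_y = 536 sin 222° + 181 sin 305° + T_C sin 21.3° + T_D sin 148° = 0.
The known terms sum to (-294.5, -506.9) N, so 0.9317 T_C − 0.8480 T_D = 294.5 and 0.3633 T_C + 0.5299 T_D = 506.9.
Solving simultaneously: T_C = 730.8 N, T_D = 455.6 N.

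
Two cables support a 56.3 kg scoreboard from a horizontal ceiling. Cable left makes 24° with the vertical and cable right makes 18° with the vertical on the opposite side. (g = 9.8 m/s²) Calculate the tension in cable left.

Angles from the horizontal: cable left is 90° − 24° = 66°, cable right is 90° − 18° = 72°.
Weight W = 56.3 × 9.8 = 551.7 N acts straight down.
Horizontal: T_left cos 66° = T_right cos 72°  →  T_right = 1.316 T_left.
Vertical: T_left sin 66° + T_right sin 72° = 551.7.
Substituting the horizontal relation into the vertical equation gives 2.165 T_left = 551.7, so T_left = 254.8 N.

T_left ≈ 255 N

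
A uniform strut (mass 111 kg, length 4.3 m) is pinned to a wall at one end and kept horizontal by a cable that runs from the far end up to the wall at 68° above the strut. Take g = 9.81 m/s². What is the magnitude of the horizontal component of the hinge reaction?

Take torques about the hinge: T sin 68° · 4.3 = 111×9.81×2.15 = 2341.2 N·m.
So T = 2341.2 / (0.9272 × 4.3) = 587.21 N.
ΣF_x = 0: H_x = T cos 68° = 219.97 N.

H_x ≈ 220 N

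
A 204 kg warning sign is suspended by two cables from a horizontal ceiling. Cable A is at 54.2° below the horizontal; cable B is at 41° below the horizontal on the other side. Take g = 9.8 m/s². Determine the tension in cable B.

T_B ≈ 1170 N

Weight W = 204 × 9.8 = 1999 N acts straight down.
Horizontal: T_A cos 54.2° = T_B cos 41°  →  T_A = 1.29 T_B.
Vertical: T_A sin 54.2° + T_B sin 41° = 1999.
Substituting the horizontal relation into the vertical equation gives 1.702 T_B = 1999, so T_B = 1174 N.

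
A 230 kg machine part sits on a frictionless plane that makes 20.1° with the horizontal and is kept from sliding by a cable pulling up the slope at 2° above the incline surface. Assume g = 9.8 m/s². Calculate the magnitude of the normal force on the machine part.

N ≈ 2090 N

Take axes along and perpendicular to the incline. Weight components: W sin 20.1° = 774.6 N down-slope, W cos 20.1° = 2117 N into the surface.
Along incline: T cos 2° = W sin 20.1° → T = 775.1 N.
Perpendicular: N = W cos 20.1° − T sin 2° = 2090 N.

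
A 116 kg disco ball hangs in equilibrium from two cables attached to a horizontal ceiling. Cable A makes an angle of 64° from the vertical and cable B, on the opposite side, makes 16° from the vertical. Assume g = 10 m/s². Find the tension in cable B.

T_B ≈ 1060 N

Angles from the horizontal: cable A is 90° − 64° = 26°, cable B is 90° − 16° = 74°.
Weight W = 116 × 10 = 1160 N acts straight down.
Horizontal: T_A cos 26° = T_B cos 74°  →  T_A = 0.3067 T_B.
Vertical: T_A sin 26° + T_B sin 74° = 1160.
Substituting the horizontal relation into the vertical equation gives 1.096 T_B = 1160, so T_B = 1059 N.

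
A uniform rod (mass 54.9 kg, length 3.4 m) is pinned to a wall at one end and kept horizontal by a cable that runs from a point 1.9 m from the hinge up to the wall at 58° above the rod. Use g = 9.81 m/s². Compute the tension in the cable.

T ≈ 568 N

Take torques about the hinge: T sin 58° · 1.9 = 54.9×9.81×1.7 = 915.57 N·m.
So T = 915.57 / (0.8480 × 1.9) = 568.22 N.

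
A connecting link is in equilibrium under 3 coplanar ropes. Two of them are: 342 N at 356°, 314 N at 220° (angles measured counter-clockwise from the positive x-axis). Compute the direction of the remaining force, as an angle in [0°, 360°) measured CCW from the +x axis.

Sum the known components: ΣF_x = 100.6 N, ΣF_y = -225.7 N.
For equilibrium the remaining force must supply (−ΣF_x, −ΣF_y) = (-100.6, 225.7) N.
Magnitude = √((-100.6)² + (225.7)²) = 247.1 N; direction = atan2(225.7, -100.6) = 114.0°.

θ ≈ 114°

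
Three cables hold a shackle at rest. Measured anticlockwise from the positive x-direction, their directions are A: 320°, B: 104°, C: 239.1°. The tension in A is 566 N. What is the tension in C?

T_C ≈ 471 N

Resolve: ΣF_x = 566 cos 320° + T_B cos 104° + T_C cos 239.1° = 0.
        ΣF_y = 566 sin 320° + T_B sin 104° + T_C sin 239.1° = 0.
The known terms sum to (433.6, -363.8) N, so -0.2419 T_B − 0.5135 T_C = -433.6 and 0.9703 T_B − 0.8581 T_C = 363.8.
Solving simultaneously: T_B = 791.8 N, T_C = 471.3 N.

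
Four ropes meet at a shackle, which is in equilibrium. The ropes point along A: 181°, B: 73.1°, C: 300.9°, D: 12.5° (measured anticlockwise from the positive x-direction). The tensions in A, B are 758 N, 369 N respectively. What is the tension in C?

T_C ≈ 498 N

Resolve: ΣF_x = 758 cos 181° + 369 cos 73.1° + T_C cos 300.9° + T_D cos 12.5° = 0.
        ΣF_y = 758 sin 181° + 369 sin 73.1° + T_C sin 300.9° + T_D sin 12.5° = 0.
The known terms sum to (-650.6, 339.8) N, so 0.5135 T_C + 0.9763 T_D = 650.6 and -0.8581 T_C + 0.2164 T_D = -339.8.
Solving simultaneously: T_C = 498.1 N, T_D = 404.4 N.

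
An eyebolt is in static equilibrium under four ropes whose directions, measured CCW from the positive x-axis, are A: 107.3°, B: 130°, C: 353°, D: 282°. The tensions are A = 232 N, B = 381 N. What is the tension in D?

Resolve: ΣF_x = 232 cos 107.3° + 381 cos 130° + T_C cos 353° + T_D cos 282° = 0.
        ΣF_y = 232 sin 107.3° + 381 sin 130° + T_C sin 353° + T_D sin 282° = 0.
The known terms sum to (-313.9, 513.4) N, so 0.9925 T_C + 0.2079 T_D = 313.9 and -0.1219 T_C − 0.9781 T_D = -513.4.
Solving simultaneously: T_C = 211.8 N, T_D = 498.4 N.

T_D ≈ 498 N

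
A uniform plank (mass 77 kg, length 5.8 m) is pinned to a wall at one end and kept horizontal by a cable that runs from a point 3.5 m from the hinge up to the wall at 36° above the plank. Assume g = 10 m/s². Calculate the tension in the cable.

Take torques about the hinge: T sin 36° · 3.5 = 77×10×2.9 = 2233 N·m.
So T = 2233 / (0.5878 × 3.5) = 1085.4 N.

T ≈ 1090 N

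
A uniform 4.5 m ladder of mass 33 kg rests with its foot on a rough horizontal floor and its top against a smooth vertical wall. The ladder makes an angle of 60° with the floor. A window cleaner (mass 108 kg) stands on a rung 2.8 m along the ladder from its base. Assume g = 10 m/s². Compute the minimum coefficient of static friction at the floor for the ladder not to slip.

μ_min ≈ 0.343

ΣF_y = 0: N_floor = 33×10 + 108×10 = 1410 N.
Torques about the foot: N_wall · 4.5 sin 60° = 33×10×2.25 cos 60° + 108×10×2.8 cos 60° → N_wall = 483.24 N.
ΣF_x = 0: f_floor = N_wall = 483.24 N.
μ_min = f_floor / N_floor = 483.24 / 1410 = 0.3427.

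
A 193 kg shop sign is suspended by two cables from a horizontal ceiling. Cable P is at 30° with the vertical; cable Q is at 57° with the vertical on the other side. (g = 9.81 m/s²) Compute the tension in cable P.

T_P ≈ 1590 N

Angles from the horizontal: cable P is 90° − 30° = 60°, cable Q is 90° − 57° = 33°.
Weight W = 193 × 9.81 = 1893 N acts straight down.
Horizontal: T_P cos 60° = T_Q cos 33°  →  T_Q = 0.5962 T_P.
Vertical: T_P sin 60° + T_Q sin 33° = 1893.
Substituting the horizontal relation into the vertical equation gives 1.191 T_P = 1893, so T_P = 1590 N.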